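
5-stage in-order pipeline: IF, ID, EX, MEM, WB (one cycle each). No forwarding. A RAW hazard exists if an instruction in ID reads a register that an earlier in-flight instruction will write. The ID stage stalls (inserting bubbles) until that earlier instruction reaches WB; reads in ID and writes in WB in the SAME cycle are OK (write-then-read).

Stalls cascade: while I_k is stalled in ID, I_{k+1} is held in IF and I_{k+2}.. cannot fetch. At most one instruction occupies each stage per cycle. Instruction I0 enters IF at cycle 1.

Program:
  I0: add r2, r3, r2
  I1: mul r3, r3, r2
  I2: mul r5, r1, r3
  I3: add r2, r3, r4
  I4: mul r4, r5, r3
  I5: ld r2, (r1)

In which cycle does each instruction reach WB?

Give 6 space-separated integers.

Answer: 5 8 11 12 14 15

Derivation:
I0 add r2 <- r3,r2: IF@1 ID@2 stall=0 (-) EX@3 MEM@4 WB@5
I1 mul r3 <- r3,r2: IF@2 ID@3 stall=2 (RAW on I0.r2 (WB@5)) EX@6 MEM@7 WB@8
I2 mul r5 <- r1,r3: IF@3 ID@6 stall=2 (RAW on I1.r3 (WB@8)) EX@9 MEM@10 WB@11
I3 add r2 <- r3,r4: IF@6 ID@9 stall=0 (-) EX@10 MEM@11 WB@12
I4 mul r4 <- r5,r3: IF@9 ID@10 stall=1 (RAW on I2.r5 (WB@11)) EX@12 MEM@13 WB@14
I5 ld r2 <- r1: IF@10 ID@12 stall=0 (-) EX@13 MEM@14 WB@15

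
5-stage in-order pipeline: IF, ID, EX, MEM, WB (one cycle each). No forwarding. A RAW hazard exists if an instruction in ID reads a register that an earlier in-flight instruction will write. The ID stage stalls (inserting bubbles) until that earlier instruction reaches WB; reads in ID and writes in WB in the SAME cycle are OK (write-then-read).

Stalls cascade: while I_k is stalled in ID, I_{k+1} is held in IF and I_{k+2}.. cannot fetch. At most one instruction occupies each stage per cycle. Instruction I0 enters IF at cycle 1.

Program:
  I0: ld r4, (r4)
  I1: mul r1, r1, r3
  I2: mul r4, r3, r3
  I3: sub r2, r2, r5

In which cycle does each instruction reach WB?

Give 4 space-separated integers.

I0 ld r4 <- r4: IF@1 ID@2 stall=0 (-) EX@3 MEM@4 WB@5
I1 mul r1 <- r1,r3: IF@2 ID@3 stall=0 (-) EX@4 MEM@5 WB@6
I2 mul r4 <- r3,r3: IF@3 ID@4 stall=0 (-) EX@5 MEM@6 WB@7
I3 sub r2 <- r2,r5: IF@4 ID@5 stall=0 (-) EX@6 MEM@7 WB@8

Answer: 5 6 7 8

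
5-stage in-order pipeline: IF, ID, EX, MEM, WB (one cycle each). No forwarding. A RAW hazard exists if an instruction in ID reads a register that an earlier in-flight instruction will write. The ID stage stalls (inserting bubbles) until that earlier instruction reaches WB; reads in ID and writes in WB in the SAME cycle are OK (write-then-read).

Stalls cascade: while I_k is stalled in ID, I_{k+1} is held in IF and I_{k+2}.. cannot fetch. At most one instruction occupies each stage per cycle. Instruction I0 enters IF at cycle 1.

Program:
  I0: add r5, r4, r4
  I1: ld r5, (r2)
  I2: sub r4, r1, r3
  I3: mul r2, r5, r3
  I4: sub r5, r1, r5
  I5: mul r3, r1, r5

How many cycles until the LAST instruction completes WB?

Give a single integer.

I0 add r5 <- r4,r4: IF@1 ID@2 stall=0 (-) EX@3 MEM@4 WB@5
I1 ld r5 <- r2: IF@2 ID@3 stall=0 (-) EX@4 MEM@5 WB@6
I2 sub r4 <- r1,r3: IF@3 ID@4 stall=0 (-) EX@5 MEM@6 WB@7
I3 mul r2 <- r5,r3: IF@4 ID@5 stall=1 (RAW on I1.r5 (WB@6)) EX@7 MEM@8 WB@9
I4 sub r5 <- r1,r5: IF@5 ID@7 stall=0 (-) EX@8 MEM@9 WB@10
I5 mul r3 <- r1,r5: IF@7 ID@8 stall=2 (RAW on I4.r5 (WB@10)) EX@11 MEM@12 WB@13

Answer: 13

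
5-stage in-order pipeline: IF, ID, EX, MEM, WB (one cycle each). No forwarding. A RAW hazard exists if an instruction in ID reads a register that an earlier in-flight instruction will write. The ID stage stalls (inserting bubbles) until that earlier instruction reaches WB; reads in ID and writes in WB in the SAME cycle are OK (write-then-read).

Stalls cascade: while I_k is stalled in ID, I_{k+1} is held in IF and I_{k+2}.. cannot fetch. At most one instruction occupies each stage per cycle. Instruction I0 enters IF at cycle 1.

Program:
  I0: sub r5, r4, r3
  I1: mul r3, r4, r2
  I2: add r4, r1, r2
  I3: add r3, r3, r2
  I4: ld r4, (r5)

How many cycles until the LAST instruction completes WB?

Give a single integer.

I0 sub r5 <- r4,r3: IF@1 ID@2 stall=0 (-) EX@3 MEM@4 WB@5
I1 mul r3 <- r4,r2: IF@2 ID@3 stall=0 (-) EX@4 MEM@5 WB@6
I2 add r4 <- r1,r2: IF@3 ID@4 stall=0 (-) EX@5 MEM@6 WB@7
I3 add r3 <- r3,r2: IF@4 ID@5 stall=1 (RAW on I1.r3 (WB@6)) EX@7 MEM@8 WB@9
I4 ld r4 <- r5: IF@5 ID@7 stall=0 (-) EX@8 MEM@9 WB@10

Answer: 10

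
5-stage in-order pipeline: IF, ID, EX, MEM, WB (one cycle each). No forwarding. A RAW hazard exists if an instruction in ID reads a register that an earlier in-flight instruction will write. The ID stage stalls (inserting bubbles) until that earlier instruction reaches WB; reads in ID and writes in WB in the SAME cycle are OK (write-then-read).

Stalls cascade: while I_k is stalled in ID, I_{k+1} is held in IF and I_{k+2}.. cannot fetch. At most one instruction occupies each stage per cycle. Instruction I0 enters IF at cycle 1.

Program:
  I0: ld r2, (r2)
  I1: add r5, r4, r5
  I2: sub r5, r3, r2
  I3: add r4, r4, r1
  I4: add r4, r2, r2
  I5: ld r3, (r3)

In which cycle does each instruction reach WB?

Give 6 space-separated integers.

Answer: 5 6 8 9 10 11

Derivation:
I0 ld r2 <- r2: IF@1 ID@2 stall=0 (-) EX@3 MEM@4 WB@5
I1 add r5 <- r4,r5: IF@2 ID@3 stall=0 (-) EX@4 MEM@5 WB@6
I2 sub r5 <- r3,r2: IF@3 ID@4 stall=1 (RAW on I0.r2 (WB@5)) EX@6 MEM@7 WB@8
I3 add r4 <- r4,r1: IF@4 ID@6 stall=0 (-) EX@7 MEM@8 WB@9
I4 add r4 <- r2,r2: IF@6 ID@7 stall=0 (-) EX@8 MEM@9 WB@10
I5 ld r3 <- r3: IF@7 ID@8 stall=0 (-) EX@9 MEM@10 WB@11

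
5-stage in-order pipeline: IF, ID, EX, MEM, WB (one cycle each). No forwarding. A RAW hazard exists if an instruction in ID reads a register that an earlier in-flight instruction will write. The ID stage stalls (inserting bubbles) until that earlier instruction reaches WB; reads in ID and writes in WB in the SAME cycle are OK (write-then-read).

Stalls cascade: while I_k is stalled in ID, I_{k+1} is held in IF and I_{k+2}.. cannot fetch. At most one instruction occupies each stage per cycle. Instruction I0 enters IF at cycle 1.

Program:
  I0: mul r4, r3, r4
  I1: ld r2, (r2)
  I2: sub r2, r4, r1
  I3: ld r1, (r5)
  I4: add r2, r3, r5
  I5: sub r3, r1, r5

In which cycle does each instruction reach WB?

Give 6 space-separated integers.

Answer: 5 6 8 9 10 12

Derivation:
I0 mul r4 <- r3,r4: IF@1 ID@2 stall=0 (-) EX@3 MEM@4 WB@5
I1 ld r2 <- r2: IF@2 ID@3 stall=0 (-) EX@4 MEM@5 WB@6
I2 sub r2 <- r4,r1: IF@3 ID@4 stall=1 (RAW on I0.r4 (WB@5)) EX@6 MEM@7 WB@8
I3 ld r1 <- r5: IF@4 ID@6 stall=0 (-) EX@7 MEM@8 WB@9
I4 add r2 <- r3,r5: IF@6 ID@7 stall=0 (-) EX@8 MEM@9 WB@10
I5 sub r3 <- r1,r5: IF@7 ID@8 stall=1 (RAW on I3.r1 (WB@9)) EX@10 MEM@11 WB@12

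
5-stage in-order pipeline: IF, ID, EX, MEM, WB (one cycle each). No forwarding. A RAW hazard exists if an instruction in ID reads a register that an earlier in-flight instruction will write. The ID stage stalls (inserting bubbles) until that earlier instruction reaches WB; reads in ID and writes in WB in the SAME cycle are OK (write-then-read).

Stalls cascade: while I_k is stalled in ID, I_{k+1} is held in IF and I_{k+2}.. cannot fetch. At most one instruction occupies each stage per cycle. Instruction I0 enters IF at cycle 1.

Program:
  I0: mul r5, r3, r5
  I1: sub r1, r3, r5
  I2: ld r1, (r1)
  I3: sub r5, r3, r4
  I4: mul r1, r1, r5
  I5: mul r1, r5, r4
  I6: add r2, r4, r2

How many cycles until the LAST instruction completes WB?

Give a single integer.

I0 mul r5 <- r3,r5: IF@1 ID@2 stall=0 (-) EX@3 MEM@4 WB@5
I1 sub r1 <- r3,r5: IF@2 ID@3 stall=2 (RAW on I0.r5 (WB@5)) EX@6 MEM@7 WB@8
I2 ld r1 <- r1: IF@3 ID@6 stall=2 (RAW on I1.r1 (WB@8)) EX@9 MEM@10 WB@11
I3 sub r5 <- r3,r4: IF@6 ID@9 stall=0 (-) EX@10 MEM@11 WB@12
I4 mul r1 <- r1,r5: IF@9 ID@10 stall=2 (RAW on I3.r5 (WB@12)) EX@13 MEM@14 WB@15
I5 mul r1 <- r5,r4: IF@10 ID@13 stall=0 (-) EX@14 MEM@15 WB@16
I6 add r2 <- r4,r2: IF@13 ID@14 stall=0 (-) EX@15 MEM@16 WB@17

Answer: 17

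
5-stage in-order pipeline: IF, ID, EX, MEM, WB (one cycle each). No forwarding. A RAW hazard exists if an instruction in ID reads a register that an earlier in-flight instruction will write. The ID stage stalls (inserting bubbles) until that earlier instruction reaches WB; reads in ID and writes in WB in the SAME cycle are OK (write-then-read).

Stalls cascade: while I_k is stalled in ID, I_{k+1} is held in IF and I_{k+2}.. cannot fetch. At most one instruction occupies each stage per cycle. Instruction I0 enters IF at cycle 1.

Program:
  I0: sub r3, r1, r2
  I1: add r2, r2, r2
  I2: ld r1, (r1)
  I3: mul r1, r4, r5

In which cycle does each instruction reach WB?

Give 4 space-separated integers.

I0 sub r3 <- r1,r2: IF@1 ID@2 stall=0 (-) EX@3 MEM@4 WB@5
I1 add r2 <- r2,r2: IF@2 ID@3 stall=0 (-) EX@4 MEM@5 WB@6
I2 ld r1 <- r1: IF@3 ID@4 stall=0 (-) EX@5 MEM@6 WB@7
I3 mul r1 <- r4,r5: IF@4 ID@5 stall=0 (-) EX@6 MEM@7 WB@8

Answer: 5 6 7 8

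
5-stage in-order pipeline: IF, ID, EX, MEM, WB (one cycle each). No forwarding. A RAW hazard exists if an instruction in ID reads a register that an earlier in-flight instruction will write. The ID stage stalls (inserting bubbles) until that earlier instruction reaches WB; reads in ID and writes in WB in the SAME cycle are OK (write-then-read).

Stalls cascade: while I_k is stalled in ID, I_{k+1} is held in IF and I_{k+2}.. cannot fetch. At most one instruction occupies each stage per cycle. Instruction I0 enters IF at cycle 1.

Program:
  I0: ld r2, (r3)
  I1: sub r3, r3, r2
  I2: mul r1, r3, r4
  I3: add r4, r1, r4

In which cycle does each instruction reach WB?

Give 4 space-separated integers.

Answer: 5 8 11 14

Derivation:
I0 ld r2 <- r3: IF@1 ID@2 stall=0 (-) EX@3 MEM@4 WB@5
I1 sub r3 <- r3,r2: IF@2 ID@3 stall=2 (RAW on I0.r2 (WB@5)) EX@6 MEM@7 WB@8
I2 mul r1 <- r3,r4: IF@3 ID@6 stall=2 (RAW on I1.r3 (WB@8)) EX@9 MEM@10 WB@11
I3 add r4 <- r1,r4: IF@6 ID@9 stall=2 (RAW on I2.r1 (WB@11)) EX@12 MEM@13 WB@14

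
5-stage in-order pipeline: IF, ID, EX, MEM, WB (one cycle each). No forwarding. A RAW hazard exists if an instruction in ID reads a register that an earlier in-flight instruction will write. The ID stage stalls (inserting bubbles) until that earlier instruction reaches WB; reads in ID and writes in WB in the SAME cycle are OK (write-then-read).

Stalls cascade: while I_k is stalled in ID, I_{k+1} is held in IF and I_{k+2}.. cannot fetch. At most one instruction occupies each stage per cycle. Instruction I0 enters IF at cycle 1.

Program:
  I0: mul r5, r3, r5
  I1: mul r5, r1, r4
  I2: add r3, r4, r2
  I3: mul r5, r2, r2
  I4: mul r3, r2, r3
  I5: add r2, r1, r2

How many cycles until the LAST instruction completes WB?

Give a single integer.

Answer: 11

Derivation:
I0 mul r5 <- r3,r5: IF@1 ID@2 stall=0 (-) EX@3 MEM@4 WB@5
I1 mul r5 <- r1,r4: IF@2 ID@3 stall=0 (-) EX@4 MEM@5 WB@6
I2 add r3 <- r4,r2: IF@3 ID@4 stall=0 (-) EX@5 MEM@6 WB@7
I3 mul r5 <- r2,r2: IF@4 ID@5 stall=0 (-) EX@6 MEM@7 WB@8
I4 mul r3 <- r2,r3: IF@5 ID@6 stall=1 (RAW on I2.r3 (WB@7)) EX@8 MEM@9 WB@10
I5 add r2 <- r1,r2: IF@6 ID@8 stall=0 (-) EX@9 MEM@10 WB@11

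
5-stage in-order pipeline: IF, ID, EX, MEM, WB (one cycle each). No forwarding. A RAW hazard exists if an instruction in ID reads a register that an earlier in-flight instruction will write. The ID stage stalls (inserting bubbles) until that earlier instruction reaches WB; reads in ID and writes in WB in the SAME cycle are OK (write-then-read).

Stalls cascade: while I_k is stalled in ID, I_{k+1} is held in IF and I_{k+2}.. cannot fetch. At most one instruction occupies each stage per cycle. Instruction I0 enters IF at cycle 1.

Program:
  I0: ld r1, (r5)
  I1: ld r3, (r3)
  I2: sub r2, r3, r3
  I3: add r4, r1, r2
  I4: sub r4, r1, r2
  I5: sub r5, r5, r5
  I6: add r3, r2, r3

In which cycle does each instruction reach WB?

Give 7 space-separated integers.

I0 ld r1 <- r5: IF@1 ID@2 stall=0 (-) EX@3 MEM@4 WB@5
I1 ld r3 <- r3: IF@2 ID@3 stall=0 (-) EX@4 MEM@5 WB@6
I2 sub r2 <- r3,r3: IF@3 ID@4 stall=2 (RAW on I1.r3 (WB@6)) EX@7 MEM@8 WB@9
I3 add r4 <- r1,r2: IF@4 ID@7 stall=2 (RAW on I2.r2 (WB@9)) EX@10 MEM@11 WB@12
I4 sub r4 <- r1,r2: IF@7 ID@10 stall=0 (-) EX@11 MEM@12 WB@13
I5 sub r5 <- r5,r5: IF@10 ID@11 stall=0 (-) EX@12 MEM@13 WB@14
I6 add r3 <- r2,r3: IF@11 ID@12 stall=0 (-) EX@13 MEM@14 WB@15

Answer: 5 6 9 12 13 14 15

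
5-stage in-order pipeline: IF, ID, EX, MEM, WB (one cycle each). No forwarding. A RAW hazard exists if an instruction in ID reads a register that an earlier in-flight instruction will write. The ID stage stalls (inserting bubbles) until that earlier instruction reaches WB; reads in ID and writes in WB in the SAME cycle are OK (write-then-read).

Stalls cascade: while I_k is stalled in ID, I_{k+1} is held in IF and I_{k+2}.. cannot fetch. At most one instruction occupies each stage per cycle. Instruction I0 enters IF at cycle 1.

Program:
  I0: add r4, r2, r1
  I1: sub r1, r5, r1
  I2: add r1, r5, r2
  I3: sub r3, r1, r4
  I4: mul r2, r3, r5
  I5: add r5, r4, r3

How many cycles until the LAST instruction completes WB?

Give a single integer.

Answer: 14

Derivation:
I0 add r4 <- r2,r1: IF@1 ID@2 stall=0 (-) EX@3 MEM@4 WB@5
I1 sub r1 <- r5,r1: IF@2 ID@3 stall=0 (-) EX@4 MEM@5 WB@6
I2 add r1 <- r5,r2: IF@3 ID@4 stall=0 (-) EX@5 MEM@6 WB@7
I3 sub r3 <- r1,r4: IF@4 ID@5 stall=2 (RAW on I2.r1 (WB@7)) EX@8 MEM@9 WB@10
I4 mul r2 <- r3,r5: IF@5 ID@8 stall=2 (RAW on I3.r3 (WB@10)) EX@11 MEM@12 WB@13
I5 add r5 <- r4,r3: IF@8 ID@11 stall=0 (-) EX@12 MEM@13 WB@14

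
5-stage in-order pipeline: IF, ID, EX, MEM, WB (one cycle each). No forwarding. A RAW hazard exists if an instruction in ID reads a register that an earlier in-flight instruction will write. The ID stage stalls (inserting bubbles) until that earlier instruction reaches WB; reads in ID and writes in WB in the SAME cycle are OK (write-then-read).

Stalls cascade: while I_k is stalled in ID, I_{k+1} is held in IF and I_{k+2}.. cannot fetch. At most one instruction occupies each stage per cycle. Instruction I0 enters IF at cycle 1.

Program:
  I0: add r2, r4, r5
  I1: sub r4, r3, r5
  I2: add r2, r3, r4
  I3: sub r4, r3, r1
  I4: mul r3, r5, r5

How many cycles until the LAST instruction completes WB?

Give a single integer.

I0 add r2 <- r4,r5: IF@1 ID@2 stall=0 (-) EX@3 MEM@4 WB@5
I1 sub r4 <- r3,r5: IF@2 ID@3 stall=0 (-) EX@4 MEM@5 WB@6
I2 add r2 <- r3,r4: IF@3 ID@4 stall=2 (RAW on I1.r4 (WB@6)) EX@7 MEM@8 WB@9
I3 sub r4 <- r3,r1: IF@4 ID@7 stall=0 (-) EX@8 MEM@9 WB@10
I4 mul r3 <- r5,r5: IF@7 ID@8 stall=0 (-) EX@9 MEM@10 WB@11

Answer: 11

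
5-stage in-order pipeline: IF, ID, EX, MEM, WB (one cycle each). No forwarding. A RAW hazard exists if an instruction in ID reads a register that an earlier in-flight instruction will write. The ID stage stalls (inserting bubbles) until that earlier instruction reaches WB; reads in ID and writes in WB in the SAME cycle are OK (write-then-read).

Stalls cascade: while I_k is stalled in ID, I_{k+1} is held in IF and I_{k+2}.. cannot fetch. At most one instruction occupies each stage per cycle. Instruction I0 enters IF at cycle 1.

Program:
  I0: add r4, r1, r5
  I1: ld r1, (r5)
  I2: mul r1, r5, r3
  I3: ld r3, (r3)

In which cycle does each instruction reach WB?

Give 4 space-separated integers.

Answer: 5 6 7 8

Derivation:
I0 add r4 <- r1,r5: IF@1 ID@2 stall=0 (-) EX@3 MEM@4 WB@5
I1 ld r1 <- r5: IF@2 ID@3 stall=0 (-) EX@4 MEM@5 WB@6
I2 mul r1 <- r5,r3: IF@3 ID@4 stall=0 (-) EX@5 MEM@6 WB@7
I3 ld r3 <- r3: IF@4 ID@5 stall=0 (-) EX@6 MEM@7 WB@8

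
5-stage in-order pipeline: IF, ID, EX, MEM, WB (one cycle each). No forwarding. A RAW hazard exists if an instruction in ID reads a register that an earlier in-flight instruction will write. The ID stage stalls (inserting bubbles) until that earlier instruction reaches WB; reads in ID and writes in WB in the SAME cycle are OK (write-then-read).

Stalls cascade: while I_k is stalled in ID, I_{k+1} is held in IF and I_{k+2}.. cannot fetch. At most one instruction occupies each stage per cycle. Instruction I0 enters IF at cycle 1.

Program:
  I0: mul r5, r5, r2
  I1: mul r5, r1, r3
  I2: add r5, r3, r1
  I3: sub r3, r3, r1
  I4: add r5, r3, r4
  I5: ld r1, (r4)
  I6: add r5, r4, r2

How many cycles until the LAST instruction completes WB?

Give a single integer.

Answer: 13

Derivation:
I0 mul r5 <- r5,r2: IF@1 ID@2 stall=0 (-) EX@3 MEM@4 WB@5
I1 mul r5 <- r1,r3: IF@2 ID@3 stall=0 (-) EX@4 MEM@5 WB@6
I2 add r5 <- r3,r1: IF@3 ID@4 stall=0 (-) EX@5 MEM@6 WB@7
I3 sub r3 <- r3,r1: IF@4 ID@5 stall=0 (-) EX@6 MEM@7 WB@8
I4 add r5 <- r3,r4: IF@5 ID@6 stall=2 (RAW on I3.r3 (WB@8)) EX@9 MEM@10 WB@11
I5 ld r1 <- r4: IF@6 ID@9 stall=0 (-) EX@10 MEM@11 WB@12
I6 add r5 <- r4,r2: IF@9 ID@10 stall=0 (-) EX@11 MEM@12 WB@13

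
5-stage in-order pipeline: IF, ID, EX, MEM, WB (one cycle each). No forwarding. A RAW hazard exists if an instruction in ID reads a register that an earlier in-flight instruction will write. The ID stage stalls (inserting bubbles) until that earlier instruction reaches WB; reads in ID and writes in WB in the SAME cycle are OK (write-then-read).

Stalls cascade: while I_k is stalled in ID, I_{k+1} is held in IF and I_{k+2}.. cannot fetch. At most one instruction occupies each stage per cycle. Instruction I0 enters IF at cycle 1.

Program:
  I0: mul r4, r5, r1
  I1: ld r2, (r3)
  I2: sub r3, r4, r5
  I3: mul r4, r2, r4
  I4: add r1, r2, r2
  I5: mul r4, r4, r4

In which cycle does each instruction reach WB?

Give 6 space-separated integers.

Answer: 5 6 8 9 10 12

Derivation:
I0 mul r4 <- r5,r1: IF@1 ID@2 stall=0 (-) EX@3 MEM@4 WB@5
I1 ld r2 <- r3: IF@2 ID@3 stall=0 (-) EX@4 MEM@5 WB@6
I2 sub r3 <- r4,r5: IF@3 ID@4 stall=1 (RAW on I0.r4 (WB@5)) EX@6 MEM@7 WB@8
I3 mul r4 <- r2,r4: IF@4 ID@6 stall=0 (-) EX@7 MEM@8 WB@9
I4 add r1 <- r2,r2: IF@6 ID@7 stall=0 (-) EX@8 MEM@9 WB@10
I5 mul r4 <- r4,r4: IF@7 ID@8 stall=1 (RAW on I3.r4 (WB@9)) EX@10 MEM@11 WB@12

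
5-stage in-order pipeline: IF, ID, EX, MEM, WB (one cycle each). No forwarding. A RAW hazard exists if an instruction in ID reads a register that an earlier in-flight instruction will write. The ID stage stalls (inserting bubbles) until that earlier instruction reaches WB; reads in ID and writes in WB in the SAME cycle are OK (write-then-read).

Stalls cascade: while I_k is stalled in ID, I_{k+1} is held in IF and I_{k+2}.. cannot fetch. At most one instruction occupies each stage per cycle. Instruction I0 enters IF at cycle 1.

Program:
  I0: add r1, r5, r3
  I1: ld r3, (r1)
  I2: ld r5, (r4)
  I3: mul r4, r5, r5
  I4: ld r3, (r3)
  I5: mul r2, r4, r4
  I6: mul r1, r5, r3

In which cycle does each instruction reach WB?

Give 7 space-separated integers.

I0 add r1 <- r5,r3: IF@1 ID@2 stall=0 (-) EX@3 MEM@4 WB@5
I1 ld r3 <- r1: IF@2 ID@3 stall=2 (RAW on I0.r1 (WB@5)) EX@6 MEM@7 WB@8
I2 ld r5 <- r4: IF@3 ID@6 stall=0 (-) EX@7 MEM@8 WB@9
I3 mul r4 <- r5,r5: IF@6 ID@7 stall=2 (RAW on I2.r5 (WB@9)) EX@10 MEM@11 WB@12
I4 ld r3 <- r3: IF@7 ID@10 stall=0 (-) EX@11 MEM@12 WB@13
I5 mul r2 <- r4,r4: IF@10 ID@11 stall=1 (RAW on I3.r4 (WB@12)) EX@13 MEM@14 WB@15
I6 mul r1 <- r5,r3: IF@11 ID@13 stall=0 (-) EX@14 MEM@15 WB@16

Answer: 5 8 9 12 13 15 16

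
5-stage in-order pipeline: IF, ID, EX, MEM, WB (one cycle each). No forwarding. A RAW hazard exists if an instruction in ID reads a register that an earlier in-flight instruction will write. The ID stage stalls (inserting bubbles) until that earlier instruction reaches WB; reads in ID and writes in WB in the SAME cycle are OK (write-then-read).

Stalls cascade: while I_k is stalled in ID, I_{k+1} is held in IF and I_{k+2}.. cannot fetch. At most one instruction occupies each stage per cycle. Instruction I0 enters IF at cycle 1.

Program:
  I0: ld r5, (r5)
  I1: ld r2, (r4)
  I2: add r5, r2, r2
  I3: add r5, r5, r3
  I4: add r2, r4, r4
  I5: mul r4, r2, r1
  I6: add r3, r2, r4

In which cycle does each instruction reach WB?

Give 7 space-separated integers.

Answer: 5 6 9 12 13 16 19

Derivation:
I0 ld r5 <- r5: IF@1 ID@2 stall=0 (-) EX@3 MEM@4 WB@5
I1 ld r2 <- r4: IF@2 ID@3 stall=0 (-) EX@4 MEM@5 WB@6
I2 add r5 <- r2,r2: IF@3 ID@4 stall=2 (RAW on I1.r2 (WB@6)) EX@7 MEM@8 WB@9
I3 add r5 <- r5,r3: IF@4 ID@7 stall=2 (RAW on I2.r5 (WB@9)) EX@10 MEM@11 WB@12
I4 add r2 <- r4,r4: IF@7 ID@10 stall=0 (-) EX@11 MEM@12 WB@13
I5 mul r4 <- r2,r1: IF@10 ID@11 stall=2 (RAW on I4.r2 (WB@13)) EX@14 MEM@15 WB@16
I6 add r3 <- r2,r4: IF@11 ID@14 stall=2 (RAW on I5.r4 (WB@16)) EX@17 MEM@18 WB@19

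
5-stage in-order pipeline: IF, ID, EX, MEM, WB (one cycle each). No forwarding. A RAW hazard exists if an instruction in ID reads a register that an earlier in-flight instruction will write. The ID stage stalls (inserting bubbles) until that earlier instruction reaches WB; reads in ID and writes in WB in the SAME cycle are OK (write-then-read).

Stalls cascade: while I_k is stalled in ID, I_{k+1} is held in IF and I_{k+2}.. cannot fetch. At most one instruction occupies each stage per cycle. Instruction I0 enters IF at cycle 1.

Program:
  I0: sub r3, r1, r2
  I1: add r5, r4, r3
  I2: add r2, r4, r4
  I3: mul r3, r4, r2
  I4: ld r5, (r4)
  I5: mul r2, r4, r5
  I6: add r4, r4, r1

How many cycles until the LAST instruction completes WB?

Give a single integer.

I0 sub r3 <- r1,r2: IF@1 ID@2 stall=0 (-) EX@3 MEM@4 WB@5
I1 add r5 <- r4,r3: IF@2 ID@3 stall=2 (RAW on I0.r3 (WB@5)) EX@6 MEM@7 WB@8
I2 add r2 <- r4,r4: IF@3 ID@6 stall=0 (-) EX@7 MEM@8 WB@9
I3 mul r3 <- r4,r2: IF@6 ID@7 stall=2 (RAW on I2.r2 (WB@9)) EX@10 MEM@11 WB@12
I4 ld r5 <- r4: IF@7 ID@10 stall=0 (-) EX@11 MEM@12 WB@13
I5 mul r2 <- r4,r5: IF@10 ID@11 stall=2 (RAW on I4.r5 (WB@13)) EX@14 MEM@15 WB@16
I6 add r4 <- r4,r1: IF@11 ID@14 stall=0 (-) EX@15 MEM@16 WB@17

Answer: 17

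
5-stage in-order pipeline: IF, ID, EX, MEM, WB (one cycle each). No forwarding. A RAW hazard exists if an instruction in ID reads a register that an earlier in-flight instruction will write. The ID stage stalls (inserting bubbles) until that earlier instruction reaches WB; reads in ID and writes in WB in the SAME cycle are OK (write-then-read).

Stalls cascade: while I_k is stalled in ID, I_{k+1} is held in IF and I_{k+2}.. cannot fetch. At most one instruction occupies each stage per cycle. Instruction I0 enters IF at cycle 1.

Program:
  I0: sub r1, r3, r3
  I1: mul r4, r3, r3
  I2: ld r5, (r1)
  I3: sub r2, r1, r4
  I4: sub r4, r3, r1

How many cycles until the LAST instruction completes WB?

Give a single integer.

I0 sub r1 <- r3,r3: IF@1 ID@2 stall=0 (-) EX@3 MEM@4 WB@5
I1 mul r4 <- r3,r3: IF@2 ID@3 stall=0 (-) EX@4 MEM@5 WB@6
I2 ld r5 <- r1: IF@3 ID@4 stall=1 (RAW on I0.r1 (WB@5)) EX@6 MEM@7 WB@8
I3 sub r2 <- r1,r4: IF@4 ID@6 stall=0 (-) EX@7 MEM@8 WB@9
I4 sub r4 <- r3,r1: IF@6 ID@7 stall=0 (-) EX@8 MEM@9 WB@10

Answer: 10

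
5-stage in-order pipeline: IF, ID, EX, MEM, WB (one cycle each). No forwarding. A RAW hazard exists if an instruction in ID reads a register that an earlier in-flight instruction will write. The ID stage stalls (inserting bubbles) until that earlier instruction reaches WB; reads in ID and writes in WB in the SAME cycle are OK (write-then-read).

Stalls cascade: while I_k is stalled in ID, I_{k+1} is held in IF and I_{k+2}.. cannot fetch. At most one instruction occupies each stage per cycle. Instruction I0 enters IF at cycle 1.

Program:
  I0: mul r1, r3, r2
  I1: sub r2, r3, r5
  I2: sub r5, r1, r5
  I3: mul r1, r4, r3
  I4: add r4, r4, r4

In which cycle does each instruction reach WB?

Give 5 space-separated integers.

I0 mul r1 <- r3,r2: IF@1 ID@2 stall=0 (-) EX@3 MEM@4 WB@5
I1 sub r2 <- r3,r5: IF@2 ID@3 stall=0 (-) EX@4 MEM@5 WB@6
I2 sub r5 <- r1,r5: IF@3 ID@4 stall=1 (RAW on I0.r1 (WB@5)) EX@6 MEM@7 WB@8
I3 mul r1 <- r4,r3: IF@4 ID@6 stall=0 (-) EX@7 MEM@8 WB@9
I4 add r4 <- r4,r4: IF@6 ID@7 stall=0 (-) EX@8 MEM@9 WB@10

Answer: 5 6 8 9 10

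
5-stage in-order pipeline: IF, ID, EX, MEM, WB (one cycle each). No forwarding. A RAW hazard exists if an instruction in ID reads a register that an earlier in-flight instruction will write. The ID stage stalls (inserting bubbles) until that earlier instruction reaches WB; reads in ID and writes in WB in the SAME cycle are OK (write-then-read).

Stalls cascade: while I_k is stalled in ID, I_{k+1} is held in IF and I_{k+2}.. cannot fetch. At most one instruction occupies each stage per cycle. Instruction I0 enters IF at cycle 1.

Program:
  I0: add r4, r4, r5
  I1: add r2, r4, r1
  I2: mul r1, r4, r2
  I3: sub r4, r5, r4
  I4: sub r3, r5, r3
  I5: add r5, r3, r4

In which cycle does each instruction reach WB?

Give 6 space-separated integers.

I0 add r4 <- r4,r5: IF@1 ID@2 stall=0 (-) EX@3 MEM@4 WB@5
I1 add r2 <- r4,r1: IF@2 ID@3 stall=2 (RAW on I0.r4 (WB@5)) EX@6 MEM@7 WB@8
I2 mul r1 <- r4,r2: IF@3 ID@6 stall=2 (RAW on I1.r2 (WB@8)) EX@9 MEM@10 WB@11
I3 sub r4 <- r5,r4: IF@6 ID@9 stall=0 (-) EX@10 MEM@11 WB@12
I4 sub r3 <- r5,r3: IF@9 ID@10 stall=0 (-) EX@11 MEM@12 WB@13
I5 add r5 <- r3,r4: IF@10 ID@11 stall=2 (RAW on I4.r3 (WB@13)) EX@14 MEM@15 WB@16

Answer: 5 8 11 12 13 16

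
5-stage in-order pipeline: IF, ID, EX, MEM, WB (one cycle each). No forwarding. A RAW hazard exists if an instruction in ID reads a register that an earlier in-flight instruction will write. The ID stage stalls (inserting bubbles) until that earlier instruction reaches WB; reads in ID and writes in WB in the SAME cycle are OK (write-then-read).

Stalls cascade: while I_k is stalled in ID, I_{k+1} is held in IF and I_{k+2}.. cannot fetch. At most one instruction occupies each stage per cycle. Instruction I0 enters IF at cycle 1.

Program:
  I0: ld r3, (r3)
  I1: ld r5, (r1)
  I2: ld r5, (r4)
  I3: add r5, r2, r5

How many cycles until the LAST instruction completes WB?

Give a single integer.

I0 ld r3 <- r3: IF@1 ID@2 stall=0 (-) EX@3 MEM@4 WB@5
I1 ld r5 <- r1: IF@2 ID@3 stall=0 (-) EX@4 MEM@5 WB@6
I2 ld r5 <- r4: IF@3 ID@4 stall=0 (-) EX@5 MEM@6 WB@7
I3 add r5 <- r2,r5: IF@4 ID@5 stall=2 (RAW on I2.r5 (WB@7)) EX@8 MEM@9 WB@10

Answer: 10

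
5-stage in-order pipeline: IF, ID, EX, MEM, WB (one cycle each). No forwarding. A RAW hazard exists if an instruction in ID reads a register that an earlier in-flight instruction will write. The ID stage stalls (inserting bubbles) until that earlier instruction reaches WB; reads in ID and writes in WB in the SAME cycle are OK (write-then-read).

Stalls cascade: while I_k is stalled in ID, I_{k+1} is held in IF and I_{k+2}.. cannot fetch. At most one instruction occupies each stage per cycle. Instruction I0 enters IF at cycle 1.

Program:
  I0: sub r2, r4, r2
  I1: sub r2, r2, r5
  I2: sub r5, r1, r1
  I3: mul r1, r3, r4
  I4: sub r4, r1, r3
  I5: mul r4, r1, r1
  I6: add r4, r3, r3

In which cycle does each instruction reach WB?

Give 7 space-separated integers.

Answer: 5 8 9 10 13 14 15

Derivation:
I0 sub r2 <- r4,r2: IF@1 ID@2 stall=0 (-) EX@3 MEM@4 WB@5
I1 sub r2 <- r2,r5: IF@2 ID@3 stall=2 (RAW on I0.r2 (WB@5)) EX@6 MEM@7 WB@8
I2 sub r5 <- r1,r1: IF@3 ID@6 stall=0 (-) EX@7 MEM@8 WB@9
I3 mul r1 <- r3,r4: IF@6 ID@7 stall=0 (-) EX@8 MEM@9 WB@10
I4 sub r4 <- r1,r3: IF@7 ID@8 stall=2 (RAW on I3.r1 (WB@10)) EX@11 MEM@12 WB@13
I5 mul r4 <- r1,r1: IF@8 ID@11 stall=0 (-) EX@12 MEM@13 WB@14
I6 add r4 <- r3,r3: IF@11 ID@12 stall=0 (-) EX@13 MEM@14 WB@15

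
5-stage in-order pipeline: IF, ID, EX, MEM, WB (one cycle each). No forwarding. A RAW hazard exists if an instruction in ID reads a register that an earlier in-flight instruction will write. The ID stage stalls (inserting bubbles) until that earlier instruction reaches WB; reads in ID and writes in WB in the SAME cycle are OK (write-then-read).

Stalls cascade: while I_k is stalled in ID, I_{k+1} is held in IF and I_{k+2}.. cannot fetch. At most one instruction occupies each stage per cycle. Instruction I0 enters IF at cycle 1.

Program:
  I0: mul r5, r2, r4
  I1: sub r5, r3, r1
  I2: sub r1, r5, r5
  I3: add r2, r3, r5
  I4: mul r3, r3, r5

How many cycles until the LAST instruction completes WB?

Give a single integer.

I0 mul r5 <- r2,r4: IF@1 ID@2 stall=0 (-) EX@3 MEM@4 WB@5
I1 sub r5 <- r3,r1: IF@2 ID@3 stall=0 (-) EX@4 MEM@5 WB@6
I2 sub r1 <- r5,r5: IF@3 ID@4 stall=2 (RAW on I1.r5 (WB@6)) EX@7 MEM@8 WB@9
I3 add r2 <- r3,r5: IF@4 ID@7 stall=0 (-) EX@8 MEM@9 WB@10
I4 mul r3 <- r3,r5: IF@7 ID@8 stall=0 (-) EX@9 MEM@10 WB@11

Answer: 11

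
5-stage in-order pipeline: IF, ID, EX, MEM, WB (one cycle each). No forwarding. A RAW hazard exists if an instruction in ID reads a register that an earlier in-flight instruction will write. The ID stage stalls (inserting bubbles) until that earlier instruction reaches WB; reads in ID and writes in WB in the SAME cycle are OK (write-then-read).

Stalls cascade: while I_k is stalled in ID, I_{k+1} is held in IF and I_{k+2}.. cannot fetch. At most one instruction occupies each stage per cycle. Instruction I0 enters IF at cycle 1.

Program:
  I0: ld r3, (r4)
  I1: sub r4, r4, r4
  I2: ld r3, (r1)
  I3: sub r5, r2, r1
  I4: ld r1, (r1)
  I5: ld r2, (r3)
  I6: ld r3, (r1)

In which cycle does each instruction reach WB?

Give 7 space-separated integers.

I0 ld r3 <- r4: IF@1 ID@2 stall=0 (-) EX@3 MEM@4 WB@5
I1 sub r4 <- r4,r4: IF@2 ID@3 stall=0 (-) EX@4 MEM@5 WB@6
I2 ld r3 <- r1: IF@3 ID@4 stall=0 (-) EX@5 MEM@6 WB@7
I3 sub r5 <- r2,r1: IF@4 ID@5 stall=0 (-) EX@6 MEM@7 WB@8
I4 ld r1 <- r1: IF@5 ID@6 stall=0 (-) EX@7 MEM@8 WB@9
I5 ld r2 <- r3: IF@6 ID@7 stall=0 (-) EX@8 MEM@9 WB@10
I6 ld r3 <- r1: IF@7 ID@8 stall=1 (RAW on I4.r1 (WB@9)) EX@10 MEM@11 WB@12

Answer: 5 6 7 8 9 10 12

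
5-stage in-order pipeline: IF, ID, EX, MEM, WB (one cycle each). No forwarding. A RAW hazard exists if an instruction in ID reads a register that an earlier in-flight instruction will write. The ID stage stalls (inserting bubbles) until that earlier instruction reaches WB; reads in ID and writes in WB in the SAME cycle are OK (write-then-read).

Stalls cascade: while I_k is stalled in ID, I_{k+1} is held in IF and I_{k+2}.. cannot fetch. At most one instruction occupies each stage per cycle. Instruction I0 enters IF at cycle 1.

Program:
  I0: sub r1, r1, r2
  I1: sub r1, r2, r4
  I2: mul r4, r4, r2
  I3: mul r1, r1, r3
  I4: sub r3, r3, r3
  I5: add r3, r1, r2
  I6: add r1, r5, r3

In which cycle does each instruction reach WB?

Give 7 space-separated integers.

Answer: 5 6 7 9 10 12 15

Derivation:
I0 sub r1 <- r1,r2: IF@1 ID@2 stall=0 (-) EX@3 MEM@4 WB@5
I1 sub r1 <- r2,r4: IF@2 ID@3 stall=0 (-) EX@4 MEM@5 WB@6
I2 mul r4 <- r4,r2: IF@3 ID@4 stall=0 (-) EX@5 MEM@6 WB@7
I3 mul r1 <- r1,r3: IF@4 ID@5 stall=1 (RAW on I1.r1 (WB@6)) EX@7 MEM@8 WB@9
I4 sub r3 <- r3,r3: IF@5 ID@7 stall=0 (-) EX@8 MEM@9 WB@10
I5 add r3 <- r1,r2: IF@7 ID@8 stall=1 (RAW on I3.r1 (WB@9)) EX@10 MEM@11 WB@12
I6 add r1 <- r5,r3: IF@8 ID@10 stall=2 (RAW on I5.r3 (WB@12)) EX@13 MEM@14 WB@15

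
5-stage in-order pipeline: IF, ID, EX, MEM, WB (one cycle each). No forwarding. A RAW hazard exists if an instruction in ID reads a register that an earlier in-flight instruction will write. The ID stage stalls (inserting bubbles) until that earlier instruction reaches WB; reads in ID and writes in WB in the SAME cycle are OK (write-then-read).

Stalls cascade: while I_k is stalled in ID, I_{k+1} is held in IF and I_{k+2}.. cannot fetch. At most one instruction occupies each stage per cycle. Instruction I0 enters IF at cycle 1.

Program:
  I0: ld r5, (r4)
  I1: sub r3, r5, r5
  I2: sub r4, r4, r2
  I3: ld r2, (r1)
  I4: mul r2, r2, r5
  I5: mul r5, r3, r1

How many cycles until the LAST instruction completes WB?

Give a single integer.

Answer: 14

Derivation:
I0 ld r5 <- r4: IF@1 ID@2 stall=0 (-) EX@3 MEM@4 WB@5
I1 sub r3 <- r5,r5: IF@2 ID@3 stall=2 (RAW on I0.r5 (WB@5)) EX@6 MEM@7 WB@8
I2 sub r4 <- r4,r2: IF@3 ID@6 stall=0 (-) EX@7 MEM@8 WB@9
I3 ld r2 <- r1: IF@6 ID@7 stall=0 (-) EX@8 MEM@9 WB@10
I4 mul r2 <- r2,r5: IF@7 ID@8 stall=2 (RAW on I3.r2 (WB@10)) EX@11 MEM@12 WB@13
I5 mul r5 <- r3,r1: IF@8 ID@11 stall=0 (-) EX@12 MEM@13 WB@14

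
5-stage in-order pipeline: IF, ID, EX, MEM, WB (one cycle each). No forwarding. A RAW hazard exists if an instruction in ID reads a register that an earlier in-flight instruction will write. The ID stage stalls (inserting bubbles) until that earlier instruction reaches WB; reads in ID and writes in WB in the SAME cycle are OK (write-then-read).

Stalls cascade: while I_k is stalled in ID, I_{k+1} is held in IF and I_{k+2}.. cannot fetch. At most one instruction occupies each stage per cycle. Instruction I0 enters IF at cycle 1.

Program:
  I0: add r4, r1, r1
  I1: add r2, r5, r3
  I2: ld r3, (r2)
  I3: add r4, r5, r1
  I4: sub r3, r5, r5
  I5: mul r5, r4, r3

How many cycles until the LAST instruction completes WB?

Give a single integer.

I0 add r4 <- r1,r1: IF@1 ID@2 stall=0 (-) EX@3 MEM@4 WB@5
I1 add r2 <- r5,r3: IF@2 ID@3 stall=0 (-) EX@4 MEM@5 WB@6
I2 ld r3 <- r2: IF@3 ID@4 stall=2 (RAW on I1.r2 (WB@6)) EX@7 MEM@8 WB@9
I3 add r4 <- r5,r1: IF@4 ID@7 stall=0 (-) EX@8 MEM@9 WB@10
I4 sub r3 <- r5,r5: IF@7 ID@8 stall=0 (-) EX@9 MEM@10 WB@11
I5 mul r5 <- r4,r3: IF@8 ID@9 stall=2 (RAW on I4.r3 (WB@11)) EX@12 MEM@13 WB@14

Answer: 14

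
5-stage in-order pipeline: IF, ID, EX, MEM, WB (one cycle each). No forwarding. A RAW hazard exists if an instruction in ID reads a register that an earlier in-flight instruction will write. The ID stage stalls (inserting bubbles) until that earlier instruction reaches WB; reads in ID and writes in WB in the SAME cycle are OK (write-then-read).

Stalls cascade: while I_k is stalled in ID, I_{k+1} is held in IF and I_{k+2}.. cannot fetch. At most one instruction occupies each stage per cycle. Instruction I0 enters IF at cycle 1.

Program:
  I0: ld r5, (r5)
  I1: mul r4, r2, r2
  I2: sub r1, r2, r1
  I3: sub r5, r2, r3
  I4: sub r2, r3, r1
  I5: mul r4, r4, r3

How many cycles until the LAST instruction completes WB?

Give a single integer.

Answer: 11

Derivation:
I0 ld r5 <- r5: IF@1 ID@2 stall=0 (-) EX@3 MEM@4 WB@5
I1 mul r4 <- r2,r2: IF@2 ID@3 stall=0 (-) EX@4 MEM@5 WB@6
I2 sub r1 <- r2,r1: IF@3 ID@4 stall=0 (-) EX@5 MEM@6 WB@7
I3 sub r5 <- r2,r3: IF@4 ID@5 stall=0 (-) EX@6 MEM@7 WB@8
I4 sub r2 <- r3,r1: IF@5 ID@6 stall=1 (RAW on I2.r1 (WB@7)) EX@8 MEM@9 WB@10
I5 mul r4 <- r4,r3: IF@6 ID@8 stall=0 (-) EX@9 MEM@10 WB@11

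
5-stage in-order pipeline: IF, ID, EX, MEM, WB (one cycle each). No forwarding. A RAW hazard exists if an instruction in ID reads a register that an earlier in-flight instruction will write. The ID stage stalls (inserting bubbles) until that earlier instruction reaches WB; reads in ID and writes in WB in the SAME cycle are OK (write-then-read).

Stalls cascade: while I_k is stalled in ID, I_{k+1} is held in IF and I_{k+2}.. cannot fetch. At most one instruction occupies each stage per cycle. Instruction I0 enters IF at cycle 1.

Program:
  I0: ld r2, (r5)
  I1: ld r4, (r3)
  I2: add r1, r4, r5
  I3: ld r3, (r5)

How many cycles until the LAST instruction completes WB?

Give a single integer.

I0 ld r2 <- r5: IF@1 ID@2 stall=0 (-) EX@3 MEM@4 WB@5
I1 ld r4 <- r3: IF@2 ID@3 stall=0 (-) EX@4 MEM@5 WB@6
I2 add r1 <- r4,r5: IF@3 ID@4 stall=2 (RAW on I1.r4 (WB@6)) EX@7 MEM@8 WB@9
I3 ld r3 <- r5: IF@4 ID@7 stall=0 (-) EX@8 MEM@9 WB@10

Answer: 10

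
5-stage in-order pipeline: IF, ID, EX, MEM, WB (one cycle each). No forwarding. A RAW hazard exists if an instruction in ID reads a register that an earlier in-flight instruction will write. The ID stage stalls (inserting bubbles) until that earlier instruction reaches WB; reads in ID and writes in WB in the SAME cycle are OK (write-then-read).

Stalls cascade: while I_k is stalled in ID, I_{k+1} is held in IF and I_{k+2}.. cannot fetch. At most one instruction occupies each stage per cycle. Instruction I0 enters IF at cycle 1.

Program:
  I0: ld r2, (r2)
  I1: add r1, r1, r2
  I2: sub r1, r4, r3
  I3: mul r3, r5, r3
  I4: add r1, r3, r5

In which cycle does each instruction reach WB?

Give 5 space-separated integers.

Answer: 5 8 9 10 13

Derivation:
I0 ld r2 <- r2: IF@1 ID@2 stall=0 (-) EX@3 MEM@4 WB@5
I1 add r1 <- r1,r2: IF@2 ID@3 stall=2 (RAW on I0.r2 (WB@5)) EX@6 MEM@7 WB@8
I2 sub r1 <- r4,r3: IF@3 ID@6 stall=0 (-) EX@7 MEM@8 WB@9
I3 mul r3 <- r5,r3: IF@6 ID@7 stall=0 (-) EX@8 MEM@9 WB@10
I4 add r1 <- r3,r5: IF@7 ID@8 stall=2 (RAW on I3.r3 (WB@10)) EX@11 MEM@12 WB@13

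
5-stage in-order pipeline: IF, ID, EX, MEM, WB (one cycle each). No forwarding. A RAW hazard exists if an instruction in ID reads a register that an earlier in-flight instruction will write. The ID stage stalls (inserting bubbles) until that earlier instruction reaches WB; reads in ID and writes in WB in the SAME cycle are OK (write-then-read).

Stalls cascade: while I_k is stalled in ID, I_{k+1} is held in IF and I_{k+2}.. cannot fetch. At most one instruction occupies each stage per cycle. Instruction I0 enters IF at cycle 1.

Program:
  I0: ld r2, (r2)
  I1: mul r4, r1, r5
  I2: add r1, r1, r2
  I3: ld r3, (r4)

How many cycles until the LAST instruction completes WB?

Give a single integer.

I0 ld r2 <- r2: IF@1 ID@2 stall=0 (-) EX@3 MEM@4 WB@5
I1 mul r4 <- r1,r5: IF@2 ID@3 stall=0 (-) EX@4 MEM@5 WB@6
I2 add r1 <- r1,r2: IF@3 ID@4 stall=1 (RAW on I0.r2 (WB@5)) EX@6 MEM@7 WB@8
I3 ld r3 <- r4: IF@4 ID@6 stall=0 (-) EX@7 MEM@8 WB@9

Answer: 9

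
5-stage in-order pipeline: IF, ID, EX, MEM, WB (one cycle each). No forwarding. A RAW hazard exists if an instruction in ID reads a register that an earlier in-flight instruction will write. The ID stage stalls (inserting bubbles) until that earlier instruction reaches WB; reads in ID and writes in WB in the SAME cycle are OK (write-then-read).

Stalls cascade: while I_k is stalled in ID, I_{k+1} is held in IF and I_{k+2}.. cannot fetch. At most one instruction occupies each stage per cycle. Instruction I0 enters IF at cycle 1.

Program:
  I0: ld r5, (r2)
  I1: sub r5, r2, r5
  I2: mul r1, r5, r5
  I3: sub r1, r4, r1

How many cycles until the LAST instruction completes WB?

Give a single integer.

I0 ld r5 <- r2: IF@1 ID@2 stall=0 (-) EX@3 MEM@4 WB@5
I1 sub r5 <- r2,r5: IF@2 ID@3 stall=2 (RAW on I0.r5 (WB@5)) EX@6 MEM@7 WB@8
I2 mul r1 <- r5,r5: IF@3 ID@6 stall=2 (RAW on I1.r5 (WB@8)) EX@9 MEM@10 WB@11
I3 sub r1 <- r4,r1: IF@6 ID@9 stall=2 (RAW on I2.r1 (WB@11)) EX@12 MEM@13 WB@14

Answer: 14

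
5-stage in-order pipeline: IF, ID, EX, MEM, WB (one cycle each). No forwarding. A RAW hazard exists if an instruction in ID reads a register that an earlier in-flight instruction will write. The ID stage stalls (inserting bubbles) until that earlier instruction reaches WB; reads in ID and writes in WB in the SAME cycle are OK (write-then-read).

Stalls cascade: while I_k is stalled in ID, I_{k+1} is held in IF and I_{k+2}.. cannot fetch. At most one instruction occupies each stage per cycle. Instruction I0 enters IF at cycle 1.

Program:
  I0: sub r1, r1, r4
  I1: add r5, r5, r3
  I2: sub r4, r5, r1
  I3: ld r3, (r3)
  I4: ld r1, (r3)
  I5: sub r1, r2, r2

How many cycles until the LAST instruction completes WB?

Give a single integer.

Answer: 14

Derivation:
I0 sub r1 <- r1,r4: IF@1 ID@2 stall=0 (-) EX@3 MEM@4 WB@5
I1 add r5 <- r5,r3: IF@2 ID@3 stall=0 (-) EX@4 MEM@5 WB@6
I2 sub r4 <- r5,r1: IF@3 ID@4 stall=2 (RAW on I1.r5 (WB@6)) EX@7 MEM@8 WB@9
I3 ld r3 <- r3: IF@4 ID@7 stall=0 (-) EX@8 MEM@9 WB@10
I4 ld r1 <- r3: IF@7 ID@8 stall=2 (RAW on I3.r3 (WB@10)) EX@11 MEM@12 WB@13
I5 sub r1 <- r2,r2: IF@8 ID@11 stall=0 (-) EX@12 MEM@13 WB@14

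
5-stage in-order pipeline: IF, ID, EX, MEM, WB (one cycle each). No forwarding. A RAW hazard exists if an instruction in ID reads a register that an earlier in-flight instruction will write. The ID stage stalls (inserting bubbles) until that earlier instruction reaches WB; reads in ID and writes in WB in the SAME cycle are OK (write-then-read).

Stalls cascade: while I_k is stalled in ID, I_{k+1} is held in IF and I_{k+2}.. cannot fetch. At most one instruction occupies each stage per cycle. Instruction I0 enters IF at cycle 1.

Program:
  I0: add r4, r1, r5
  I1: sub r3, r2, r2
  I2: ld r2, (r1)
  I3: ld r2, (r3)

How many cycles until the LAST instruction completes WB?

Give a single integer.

Answer: 9

Derivation:
I0 add r4 <- r1,r5: IF@1 ID@2 stall=0 (-) EX@3 MEM@4 WB@5
I1 sub r3 <- r2,r2: IF@2 ID@3 stall=0 (-) EX@4 MEM@5 WB@6
I2 ld r2 <- r1: IF@3 ID@4 stall=0 (-) EX@5 MEM@6 WB@7
I3 ld r2 <- r3: IF@4 ID@5 stall=1 (RAW on I1.r3 (WB@6)) EX@7 MEM@8 WB@9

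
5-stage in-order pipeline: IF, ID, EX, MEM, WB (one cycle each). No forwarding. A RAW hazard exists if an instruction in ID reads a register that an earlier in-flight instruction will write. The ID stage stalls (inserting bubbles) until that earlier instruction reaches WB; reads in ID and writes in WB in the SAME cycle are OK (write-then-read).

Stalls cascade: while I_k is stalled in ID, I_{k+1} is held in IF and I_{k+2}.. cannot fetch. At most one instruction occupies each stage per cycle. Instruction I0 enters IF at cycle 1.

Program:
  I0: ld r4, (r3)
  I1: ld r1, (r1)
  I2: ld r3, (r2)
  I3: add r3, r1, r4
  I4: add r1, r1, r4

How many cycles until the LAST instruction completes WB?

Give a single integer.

I0 ld r4 <- r3: IF@1 ID@2 stall=0 (-) EX@3 MEM@4 WB@5
I1 ld r1 <- r1: IF@2 ID@3 stall=0 (-) EX@4 MEM@5 WB@6
I2 ld r3 <- r2: IF@3 ID@4 stall=0 (-) EX@5 MEM@6 WB@7
I3 add r3 <- r1,r4: IF@4 ID@5 stall=1 (RAW on I1.r1 (WB@6)) EX@7 MEM@8 WB@9
I4 add r1 <- r1,r4: IF@5 ID@7 stall=0 (-) EX@8 MEM@9 WB@10

Answer: 10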